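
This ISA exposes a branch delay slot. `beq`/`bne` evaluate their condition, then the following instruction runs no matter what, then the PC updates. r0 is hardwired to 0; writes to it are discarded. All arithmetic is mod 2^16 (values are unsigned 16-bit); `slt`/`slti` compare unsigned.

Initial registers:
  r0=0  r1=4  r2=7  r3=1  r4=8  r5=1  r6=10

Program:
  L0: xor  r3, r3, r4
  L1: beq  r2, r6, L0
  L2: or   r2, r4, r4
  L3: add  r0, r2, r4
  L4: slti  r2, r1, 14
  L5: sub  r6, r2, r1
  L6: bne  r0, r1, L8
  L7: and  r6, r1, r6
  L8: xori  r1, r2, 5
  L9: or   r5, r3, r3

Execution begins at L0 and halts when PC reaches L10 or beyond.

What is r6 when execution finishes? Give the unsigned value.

#0 xor  r3, r3, r4 ; 0/4/7/9/8/1/10
#1 beq  r2, r6, L0 ; 0/4/7/9/8/1/10 ; →fallthru
#2 or   r2, r4, r4 ; 0/4/8/9/8/1/10
#3 add  r0, r2, r4 ; 0/4/8/9/8/1/10
#4 slti  r2, r1, 14 ; 0/4/1/9/8/1/10
#5 sub  r6, r2, r1 ; 0/4/1/9/8/1/65533
#6 bne  r0, r1, L8 ; 0/4/1/9/8/1/65533 ; →target
#7 and  r6, r1, r6 ; 0/4/1/9/8/1/4
#8 xori  r1, r2, 5 ; 0/4/1/9/8/1/4
#9 or   r5, r3, r3 ; 0/4/1/9/8/9/4

4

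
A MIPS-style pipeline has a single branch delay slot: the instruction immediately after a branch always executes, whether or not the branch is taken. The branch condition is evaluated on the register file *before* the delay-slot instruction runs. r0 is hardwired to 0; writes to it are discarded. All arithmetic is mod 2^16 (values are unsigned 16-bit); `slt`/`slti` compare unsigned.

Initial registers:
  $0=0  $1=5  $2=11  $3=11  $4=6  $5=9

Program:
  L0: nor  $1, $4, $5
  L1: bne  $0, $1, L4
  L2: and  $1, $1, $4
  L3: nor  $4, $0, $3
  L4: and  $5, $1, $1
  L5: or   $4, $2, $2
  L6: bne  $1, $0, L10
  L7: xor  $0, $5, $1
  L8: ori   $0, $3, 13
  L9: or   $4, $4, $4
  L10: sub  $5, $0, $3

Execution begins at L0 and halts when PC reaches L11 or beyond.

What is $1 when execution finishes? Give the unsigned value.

0

[0] nor  $1, $4, $5  →  {$0:0, $1:65520, $2:11, $3:11, $4:6, $5:9}
[1] bne  $0, $1, L4  →  {$0:0, $1:65520, $2:11, $3:11, $4:6, $5:9}  ⟨branch taken⟩
[2] and  $1, $1, $4  →  {$0:0, $1:0, $2:11, $3:11, $4:6, $5:9}
[4] and  $5, $1, $1  →  {$0:0, $1:0, $2:11, $3:11, $4:6, $5:0}
[5] or   $4, $2, $2  →  {$0:0, $1:0, $2:11, $3:11, $4:11, $5:0}
[6] bne  $1, $0, L10  →  {$0:0, $1:0, $2:11, $3:11, $4:11, $5:0}  ⟨branch fallthrough⟩
[7] xor  $0, $5, $1  →  {$0:0, $1:0, $2:11, $3:11, $4:11, $5:0}
[8] ori   $0, $3, 13  →  {$0:0, $1:0, $2:11, $3:11, $4:11, $5:0}
[9] or   $4, $4, $4  →  {$0:0, $1:0, $2:11, $3:11, $4:11, $5:0}
[10] sub  $5, $0, $3  →  {$0:0, $1:0, $2:11, $3:11, $4:11, $5:65525}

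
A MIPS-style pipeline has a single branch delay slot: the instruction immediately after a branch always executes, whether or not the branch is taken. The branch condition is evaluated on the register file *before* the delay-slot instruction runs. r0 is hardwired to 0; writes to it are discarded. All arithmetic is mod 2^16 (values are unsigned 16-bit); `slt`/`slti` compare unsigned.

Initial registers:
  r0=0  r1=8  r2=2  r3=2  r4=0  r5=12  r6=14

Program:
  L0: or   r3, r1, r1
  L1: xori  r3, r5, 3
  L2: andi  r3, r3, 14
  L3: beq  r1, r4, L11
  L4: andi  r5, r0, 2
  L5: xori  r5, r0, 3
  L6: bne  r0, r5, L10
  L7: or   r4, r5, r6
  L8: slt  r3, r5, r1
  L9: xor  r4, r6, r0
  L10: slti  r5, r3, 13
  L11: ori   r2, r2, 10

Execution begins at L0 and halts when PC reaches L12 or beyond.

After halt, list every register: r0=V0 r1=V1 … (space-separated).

r0=0 r1=8 r2=10 r3=14 r4=15 r5=0 r6=14

  step pc=0: or   r3, r1, r1  regs=(0,8,2,8,0,12,14)
  step pc=1: xori  r3, r5, 3  regs=(0,8,2,15,0,12,14)
  step pc=2: andi  r3, r3, 14  regs=(0,8,2,14,0,12,14)
  step pc=3: beq  r1, r4, L11  cond=F  regs=(0,8,2,14,0,12,14)
  step pc=4: andi  r5, r0, 2  regs=(0,8,2,14,0,0,14)
  step pc=5: xori  r5, r0, 3  regs=(0,8,2,14,0,3,14)
  step pc=6: bne  r0, r5, L10  cond=T  regs=(0,8,2,14,0,3,14)
  step pc=7: or   r4, r5, r6  regs=(0,8,2,14,15,3,14)
  step pc=10: slti  r5, r3, 13  regs=(0,8,2,14,15,0,14)
  step pc=11: ori   r2, r2, 10  regs=(0,8,10,14,15,0,14)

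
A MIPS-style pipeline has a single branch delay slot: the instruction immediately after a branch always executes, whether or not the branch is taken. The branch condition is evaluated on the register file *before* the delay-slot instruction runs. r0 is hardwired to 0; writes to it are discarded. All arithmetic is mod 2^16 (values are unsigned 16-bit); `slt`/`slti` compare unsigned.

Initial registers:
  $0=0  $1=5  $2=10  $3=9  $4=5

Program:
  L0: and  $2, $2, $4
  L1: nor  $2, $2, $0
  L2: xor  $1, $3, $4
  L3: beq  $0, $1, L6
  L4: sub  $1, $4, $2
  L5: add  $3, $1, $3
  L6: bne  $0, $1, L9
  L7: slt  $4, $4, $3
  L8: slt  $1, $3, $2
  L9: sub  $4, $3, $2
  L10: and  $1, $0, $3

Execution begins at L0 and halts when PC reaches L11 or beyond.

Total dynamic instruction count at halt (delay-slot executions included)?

PC=0  and  $2, $2, $4        | $0=0 $1=5 $2=0 $3=9 $4=5
PC=1  nor  $2, $2, $0        | $0=0 $1=5 $2=65535 $3=9 $4=5
PC=2  xor  $1, $3, $4        | $0=0 $1=12 $2=65535 $3=9 $4=5
PC=3  beq  $0, $1, L6        | $0=0 $1=12 $2=65535 $3=9 $4=5  [not taken]
PC=4  sub  $1, $4, $2        | $0=0 $1=6 $2=65535 $3=9 $4=5
PC=5  add  $3, $1, $3        | $0=0 $1=6 $2=65535 $3=15 $4=5
PC=6  bne  $0, $1, L9        | $0=0 $1=6 $2=65535 $3=15 $4=5  [TAKEN]
PC=7  slt  $4, $4, $3        | $0=0 $1=6 $2=65535 $3=15 $4=1
PC=9  sub  $4, $3, $2        | $0=0 $1=6 $2=65535 $3=15 $4=16
PC=10 and  $1, $0, $3        | $0=0 $1=0 $2=65535 $3=15 $4=16

10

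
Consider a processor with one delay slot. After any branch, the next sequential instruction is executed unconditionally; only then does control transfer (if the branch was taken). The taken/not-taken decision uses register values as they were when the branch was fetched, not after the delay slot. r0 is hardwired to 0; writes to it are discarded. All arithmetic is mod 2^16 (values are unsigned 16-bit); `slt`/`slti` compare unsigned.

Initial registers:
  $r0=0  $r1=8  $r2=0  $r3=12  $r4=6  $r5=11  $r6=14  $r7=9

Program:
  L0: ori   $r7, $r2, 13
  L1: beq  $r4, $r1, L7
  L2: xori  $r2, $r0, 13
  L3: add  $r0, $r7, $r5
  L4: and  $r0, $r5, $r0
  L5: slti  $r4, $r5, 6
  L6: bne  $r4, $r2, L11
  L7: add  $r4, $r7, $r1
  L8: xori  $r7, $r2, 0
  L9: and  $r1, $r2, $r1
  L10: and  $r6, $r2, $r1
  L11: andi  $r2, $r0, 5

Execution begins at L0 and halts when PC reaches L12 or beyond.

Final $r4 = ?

[0] ori   $r7, $r2, 13  →  {$r0:0, $r1:8, $r2:0, $r3:12, $r4:6, $r5:11, $r6:14, $r7:13}
[1] beq  $r4, $r1, L7  →  {$r0:0, $r1:8, $r2:0, $r3:12, $r4:6, $r5:11, $r6:14, $r7:13}  ⟨branch fallthrough⟩
[2] xori  $r2, $r0, 13  →  {$r0:0, $r1:8, $r2:13, $r3:12, $r4:6, $r5:11, $r6:14, $r7:13}
[3] add  $r0, $r7, $r5  →  {$r0:0, $r1:8, $r2:13, $r3:12, $r4:6, $r5:11, $r6:14, $r7:13}
[4] and  $r0, $r5, $r0  →  {$r0:0, $r1:8, $r2:13, $r3:12, $r4:6, $r5:11, $r6:14, $r7:13}
[5] slti  $r4, $r5, 6  →  {$r0:0, $r1:8, $r2:13, $r3:12, $r4:0, $r5:11, $r6:14, $r7:13}
[6] bne  $r4, $r2, L11  →  {$r0:0, $r1:8, $r2:13, $r3:12, $r4:0, $r5:11, $r6:14, $r7:13}  ⟨branch taken⟩
[7] add  $r4, $r7, $r1  →  {$r0:0, $r1:8, $r2:13, $r3:12, $r4:21, $r5:11, $r6:14, $r7:13}
[11] andi  $r2, $r0, 5  →  {$r0:0, $r1:8, $r2:0, $r3:12, $r4:21, $r5:11, $r6:14, $r7:13}

21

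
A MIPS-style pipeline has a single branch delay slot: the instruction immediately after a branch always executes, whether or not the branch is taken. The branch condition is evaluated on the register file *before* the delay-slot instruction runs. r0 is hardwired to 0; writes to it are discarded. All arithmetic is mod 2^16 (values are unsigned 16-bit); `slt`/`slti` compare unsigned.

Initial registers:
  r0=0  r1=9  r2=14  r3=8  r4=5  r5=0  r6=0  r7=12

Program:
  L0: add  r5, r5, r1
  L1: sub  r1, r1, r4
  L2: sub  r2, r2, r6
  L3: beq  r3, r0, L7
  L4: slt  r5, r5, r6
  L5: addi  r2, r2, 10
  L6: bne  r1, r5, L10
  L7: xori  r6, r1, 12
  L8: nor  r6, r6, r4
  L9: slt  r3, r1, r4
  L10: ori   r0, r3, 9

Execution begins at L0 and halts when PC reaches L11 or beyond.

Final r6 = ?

8

  step pc=0: add  r5, r5, r1  regs=(0,9,14,8,5,9,0,12)
  step pc=1: sub  r1, r1, r4  regs=(0,4,14,8,5,9,0,12)
  step pc=2: sub  r2, r2, r6  regs=(0,4,14,8,5,9,0,12)
  step pc=3: beq  r3, r0, L7  cond=F  regs=(0,4,14,8,5,9,0,12)
  step pc=4: slt  r5, r5, r6  regs=(0,4,14,8,5,0,0,12)
  step pc=5: addi  r2, r2, 10  regs=(0,4,24,8,5,0,0,12)
  step pc=6: bne  r1, r5, L10  cond=T  regs=(0,4,24,8,5,0,0,12)
  step pc=7: xori  r6, r1, 12  regs=(0,4,24,8,5,0,8,12)
  step pc=10: ori   r0, r3, 9  regs=(0,4,24,8,5,0,8,12)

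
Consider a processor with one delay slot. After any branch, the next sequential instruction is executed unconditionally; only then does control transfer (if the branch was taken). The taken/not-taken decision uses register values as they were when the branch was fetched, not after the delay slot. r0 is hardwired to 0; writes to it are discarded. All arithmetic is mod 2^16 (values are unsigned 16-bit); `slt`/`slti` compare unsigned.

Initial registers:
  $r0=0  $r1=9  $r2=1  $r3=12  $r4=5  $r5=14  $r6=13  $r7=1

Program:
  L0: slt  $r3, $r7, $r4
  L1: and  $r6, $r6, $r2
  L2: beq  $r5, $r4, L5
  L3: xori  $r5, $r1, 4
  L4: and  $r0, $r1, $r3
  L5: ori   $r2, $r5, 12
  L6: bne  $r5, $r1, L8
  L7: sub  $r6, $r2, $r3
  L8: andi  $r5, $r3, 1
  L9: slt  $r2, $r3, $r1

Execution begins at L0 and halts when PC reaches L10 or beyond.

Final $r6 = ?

12

  step pc=0: slt  $r3, $r7, $r4  regs=(0,9,1,1,5,14,13,1)
  step pc=1: and  $r6, $r6, $r2  regs=(0,9,1,1,5,14,1,1)
  step pc=2: beq  $r5, $r4, L5  cond=F  regs=(0,9,1,1,5,14,1,1)
  step pc=3: xori  $r5, $r1, 4  regs=(0,9,1,1,5,13,1,1)
  step pc=4: and  $r0, $r1, $r3  regs=(0,9,1,1,5,13,1,1)
  step pc=5: ori   $r2, $r5, 12  regs=(0,9,13,1,5,13,1,1)
  step pc=6: bne  $r5, $r1, L8  cond=T  regs=(0,9,13,1,5,13,1,1)
  step pc=7: sub  $r6, $r2, $r3  regs=(0,9,13,1,5,13,12,1)
  step pc=8: andi  $r5, $r3, 1  regs=(0,9,13,1,5,1,12,1)
  step pc=9: slt  $r2, $r3, $r1  regs=(0,9,1,1,5,1,12,1)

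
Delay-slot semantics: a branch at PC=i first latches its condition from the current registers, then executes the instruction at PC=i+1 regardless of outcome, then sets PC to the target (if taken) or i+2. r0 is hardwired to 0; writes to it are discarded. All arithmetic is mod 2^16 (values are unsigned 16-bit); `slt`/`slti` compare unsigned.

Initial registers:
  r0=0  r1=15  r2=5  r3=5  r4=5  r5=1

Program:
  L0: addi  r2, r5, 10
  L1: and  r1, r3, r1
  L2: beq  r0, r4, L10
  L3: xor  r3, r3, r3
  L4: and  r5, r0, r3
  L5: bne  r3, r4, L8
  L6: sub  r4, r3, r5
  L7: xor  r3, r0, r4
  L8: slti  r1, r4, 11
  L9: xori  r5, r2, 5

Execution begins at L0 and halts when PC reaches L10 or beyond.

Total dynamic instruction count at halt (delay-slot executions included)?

9

PC=0  addi  r2, r5, 10       | r0=0 r1=15 r2=11 r3=5 r4=5 r5=1
PC=1  and  r1, r3, r1        | r0=0 r1=5 r2=11 r3=5 r4=5 r5=1
PC=2  beq  r0, r4, L10       | r0=0 r1=5 r2=11 r3=5 r4=5 r5=1  [not taken]
PC=3  xor  r3, r3, r3        | r0=0 r1=5 r2=11 r3=0 r4=5 r5=1
PC=4  and  r5, r0, r3        | r0=0 r1=5 r2=11 r3=0 r4=5 r5=0
PC=5  bne  r3, r4, L8        | r0=0 r1=5 r2=11 r3=0 r4=5 r5=0  [TAKEN]
PC=6  sub  r4, r3, r5        | r0=0 r1=5 r2=11 r3=0 r4=0 r5=0
PC=8  slti  r1, r4, 11       | r0=0 r1=1 r2=11 r3=0 r4=0 r5=0
PC=9  xori  r5, r2, 5        | r0=0 r1=1 r2=11 r3=0 r4=0 r5=14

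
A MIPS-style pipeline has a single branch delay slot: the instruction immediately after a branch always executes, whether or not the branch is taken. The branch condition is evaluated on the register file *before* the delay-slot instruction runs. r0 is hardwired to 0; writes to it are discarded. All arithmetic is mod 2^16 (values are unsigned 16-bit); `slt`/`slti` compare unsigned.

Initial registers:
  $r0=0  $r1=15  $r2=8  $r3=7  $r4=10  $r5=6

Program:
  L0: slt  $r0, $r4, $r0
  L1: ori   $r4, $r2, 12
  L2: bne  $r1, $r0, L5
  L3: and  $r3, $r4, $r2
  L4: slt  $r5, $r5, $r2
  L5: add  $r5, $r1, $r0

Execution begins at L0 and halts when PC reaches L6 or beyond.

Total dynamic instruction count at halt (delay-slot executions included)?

5

[0] slt  $r0, $r4, $r0  →  {$r0:0, $r1:15, $r2:8, $r3:7, $r4:10, $r5:6}
[1] ori   $r4, $r2, 12  →  {$r0:0, $r1:15, $r2:8, $r3:7, $r4:12, $r5:6}
[2] bne  $r1, $r0, L5  →  {$r0:0, $r1:15, $r2:8, $r3:7, $r4:12, $r5:6}  ⟨branch taken⟩
[3] and  $r3, $r4, $r2  →  {$r0:0, $r1:15, $r2:8, $r3:8, $r4:12, $r5:6}
[5] add  $r5, $r1, $r0  →  {$r0:0, $r1:15, $r2:8, $r3:8, $r4:12, $r5:15}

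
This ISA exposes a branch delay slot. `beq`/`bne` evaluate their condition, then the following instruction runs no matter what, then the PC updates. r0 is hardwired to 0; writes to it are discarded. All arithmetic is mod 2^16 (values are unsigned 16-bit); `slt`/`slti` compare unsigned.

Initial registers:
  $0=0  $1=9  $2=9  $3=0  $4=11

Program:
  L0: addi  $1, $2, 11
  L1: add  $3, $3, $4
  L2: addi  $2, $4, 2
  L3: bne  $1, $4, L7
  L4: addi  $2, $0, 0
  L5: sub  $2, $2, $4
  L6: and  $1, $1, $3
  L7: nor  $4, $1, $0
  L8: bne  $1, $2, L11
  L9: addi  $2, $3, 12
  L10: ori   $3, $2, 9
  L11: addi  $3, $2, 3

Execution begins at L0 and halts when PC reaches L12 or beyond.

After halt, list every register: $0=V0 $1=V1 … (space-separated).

  step pc=0: addi  $1, $2, 11  regs=(0,20,9,0,11)
  step pc=1: add  $3, $3, $4  regs=(0,20,9,11,11)
  step pc=2: addi  $2, $4, 2  regs=(0,20,13,11,11)
  step pc=3: bne  $1, $4, L7  cond=T  regs=(0,20,13,11,11)
  step pc=4: addi  $2, $0, 0  regs=(0,20,0,11,11)
  step pc=7: nor  $4, $1, $0  regs=(0,20,0,11,65515)
  step pc=8: bne  $1, $2, L11  cond=T  regs=(0,20,0,11,65515)
  step pc=9: addi  $2, $3, 12  regs=(0,20,23,11,65515)
  step pc=11: addi  $3, $2, 3  regs=(0,20,23,26,65515)

$0=0 $1=20 $2=23 $3=26 $4=65515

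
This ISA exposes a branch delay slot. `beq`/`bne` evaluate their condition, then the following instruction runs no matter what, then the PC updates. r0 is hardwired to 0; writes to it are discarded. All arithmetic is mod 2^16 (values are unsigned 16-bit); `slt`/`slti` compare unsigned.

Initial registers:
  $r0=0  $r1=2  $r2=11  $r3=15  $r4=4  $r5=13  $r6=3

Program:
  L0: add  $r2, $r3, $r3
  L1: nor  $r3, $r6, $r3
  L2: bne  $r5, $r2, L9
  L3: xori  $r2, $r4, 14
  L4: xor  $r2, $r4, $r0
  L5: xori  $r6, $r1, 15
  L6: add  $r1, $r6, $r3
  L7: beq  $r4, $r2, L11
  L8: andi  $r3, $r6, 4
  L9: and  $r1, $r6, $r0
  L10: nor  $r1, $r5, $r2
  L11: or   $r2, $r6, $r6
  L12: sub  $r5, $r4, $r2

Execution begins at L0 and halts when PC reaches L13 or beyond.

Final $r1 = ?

PC=0  add  $r2, $r3, $r3     | $r0=0 $r1=2 $r2=30 $r3=15 $r4=4 $r5=13 $r6=3
PC=1  nor  $r3, $r6, $r3     | $r0=0 $r1=2 $r2=30 $r3=65520 $r4=4 $r5=13 $r6=3
PC=2  bne  $r5, $r2, L9      | $r0=0 $r1=2 $r2=30 $r3=65520 $r4=4 $r5=13 $r6=3  [TAKEN]
PC=3  xori  $r2, $r4, 14     | $r0=0 $r1=2 $r2=10 $r3=65520 $r4=4 $r5=13 $r6=3
PC=9  and  $r1, $r6, $r0     | $r0=0 $r1=0 $r2=10 $r3=65520 $r4=4 $r5=13 $r6=3
PC=10 nor  $r1, $r5, $r2     | $r0=0 $r1=65520 $r2=10 $r3=65520 $r4=4 $r5=13 $r6=3
PC=11 or   $r2, $r6, $r6     | $r0=0 $r1=65520 $r2=3 $r3=65520 $r4=4 $r5=13 $r6=3
PC=12 sub  $r5, $r4, $r2     | $r0=0 $r1=65520 $r2=3 $r3=65520 $r4=4 $r5=1 $r6=3

65520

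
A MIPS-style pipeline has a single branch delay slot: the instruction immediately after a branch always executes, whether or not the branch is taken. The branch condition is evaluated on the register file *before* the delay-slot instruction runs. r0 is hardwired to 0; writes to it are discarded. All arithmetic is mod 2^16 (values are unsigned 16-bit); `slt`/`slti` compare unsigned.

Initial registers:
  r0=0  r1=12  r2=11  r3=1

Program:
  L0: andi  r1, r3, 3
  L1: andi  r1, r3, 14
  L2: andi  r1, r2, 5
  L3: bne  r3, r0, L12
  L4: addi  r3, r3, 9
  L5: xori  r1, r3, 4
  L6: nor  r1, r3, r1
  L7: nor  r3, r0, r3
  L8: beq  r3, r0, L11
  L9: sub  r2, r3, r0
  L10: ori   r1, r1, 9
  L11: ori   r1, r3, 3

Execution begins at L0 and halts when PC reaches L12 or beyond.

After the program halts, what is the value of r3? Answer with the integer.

PC=0  andi  r1, r3, 3        | r0=0 r1=1 r2=11 r3=1
PC=1  andi  r1, r3, 14       | r0=0 r1=0 r2=11 r3=1
PC=2  andi  r1, r2, 5        | r0=0 r1=1 r2=11 r3=1
PC=3  bne  r3, r0, L12       | r0=0 r1=1 r2=11 r3=1  [TAKEN]
PC=4  addi  r3, r3, 9        | r0=0 r1=1 r2=11 r3=10

10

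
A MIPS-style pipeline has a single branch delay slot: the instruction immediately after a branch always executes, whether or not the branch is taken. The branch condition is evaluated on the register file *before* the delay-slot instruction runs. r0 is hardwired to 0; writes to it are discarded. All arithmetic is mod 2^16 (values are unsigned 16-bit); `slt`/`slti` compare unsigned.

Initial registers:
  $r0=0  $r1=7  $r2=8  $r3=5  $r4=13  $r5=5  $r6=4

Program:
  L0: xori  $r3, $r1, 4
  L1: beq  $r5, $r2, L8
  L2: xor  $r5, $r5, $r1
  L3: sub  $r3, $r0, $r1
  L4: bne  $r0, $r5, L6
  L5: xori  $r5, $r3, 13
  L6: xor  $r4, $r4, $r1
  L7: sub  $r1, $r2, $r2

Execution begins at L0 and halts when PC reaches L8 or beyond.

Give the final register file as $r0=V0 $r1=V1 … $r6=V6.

PC=0  xori  $r3, $r1, 4      | $r0=0 $r1=7 $r2=8 $r3=3 $r4=13 $r5=5 $r6=4
PC=1  beq  $r5, $r2, L8      | $r0=0 $r1=7 $r2=8 $r3=3 $r4=13 $r5=5 $r6=4  [not taken]
PC=2  xor  $r5, $r5, $r1     | $r0=0 $r1=7 $r2=8 $r3=3 $r4=13 $r5=2 $r6=4
PC=3  sub  $r3, $r0, $r1     | $r0=0 $r1=7 $r2=8 $r3=65529 $r4=13 $r5=2 $r6=4
PC=4  bne  $r0, $r5, L6      | $r0=0 $r1=7 $r2=8 $r3=65529 $r4=13 $r5=2 $r6=4  [TAKEN]
PC=5  xori  $r5, $r3, 13     | $r0=0 $r1=7 $r2=8 $r3=65529 $r4=13 $r5=65524 $r6=4
PC=6  xor  $r4, $r4, $r1     | $r0=0 $r1=7 $r2=8 $r3=65529 $r4=10 $r5=65524 $r6=4
PC=7  sub  $r1, $r2, $r2     | $r0=0 $r1=0 $r2=8 $r3=65529 $r4=10 $r5=65524 $r6=4

$r0=0 $r1=0 $r2=8 $r3=65529 $r4=10 $r5=65524 $r6=4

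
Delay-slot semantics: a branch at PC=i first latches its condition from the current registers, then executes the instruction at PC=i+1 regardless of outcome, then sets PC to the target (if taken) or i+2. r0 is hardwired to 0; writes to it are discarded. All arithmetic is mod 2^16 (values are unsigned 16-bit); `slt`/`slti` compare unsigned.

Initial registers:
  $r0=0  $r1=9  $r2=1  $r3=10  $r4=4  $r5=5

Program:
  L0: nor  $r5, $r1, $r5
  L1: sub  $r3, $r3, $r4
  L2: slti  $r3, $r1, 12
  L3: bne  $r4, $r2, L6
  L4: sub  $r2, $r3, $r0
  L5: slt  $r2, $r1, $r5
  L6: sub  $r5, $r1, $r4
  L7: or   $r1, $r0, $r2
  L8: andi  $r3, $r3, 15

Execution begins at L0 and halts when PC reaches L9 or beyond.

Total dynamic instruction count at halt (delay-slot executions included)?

8

[0] nor  $r5, $r1, $r5  →  {$r0:0, $r1:9, $r2:1, $r3:10, $r4:4, $r5:65522}
[1] sub  $r3, $r3, $r4  →  {$r0:0, $r1:9, $r2:1, $r3:6, $r4:4, $r5:65522}
[2] slti  $r3, $r1, 12  →  {$r0:0, $r1:9, $r2:1, $r3:1, $r4:4, $r5:65522}
[3] bne  $r4, $r2, L6  →  {$r0:0, $r1:9, $r2:1, $r3:1, $r4:4, $r5:65522}  ⟨branch taken⟩
[4] sub  $r2, $r3, $r0  →  {$r0:0, $r1:9, $r2:1, $r3:1, $r4:4, $r5:65522}
[6] sub  $r5, $r1, $r4  →  {$r0:0, $r1:9, $r2:1, $r3:1, $r4:4, $r5:5}
[7] or   $r1, $r0, $r2  →  {$r0:0, $r1:1, $r2:1, $r3:1, $r4:4, $r5:5}
[8] andi  $r3, $r3, 15  →  {$r0:0, $r1:1, $r2:1, $r3:1, $r4:4, $r5:5}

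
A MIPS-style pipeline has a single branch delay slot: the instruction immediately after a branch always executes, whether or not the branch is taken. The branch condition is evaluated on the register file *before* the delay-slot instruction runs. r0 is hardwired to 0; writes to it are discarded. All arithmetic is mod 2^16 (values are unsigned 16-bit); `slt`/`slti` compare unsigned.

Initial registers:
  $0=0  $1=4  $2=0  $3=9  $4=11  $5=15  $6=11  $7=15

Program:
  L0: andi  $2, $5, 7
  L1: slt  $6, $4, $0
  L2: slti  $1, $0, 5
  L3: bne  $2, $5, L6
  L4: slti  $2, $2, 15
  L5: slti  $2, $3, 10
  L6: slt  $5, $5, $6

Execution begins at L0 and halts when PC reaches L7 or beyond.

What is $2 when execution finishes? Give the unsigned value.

PC=0  andi  $2, $5, 7        | $0=0 $1=4 $2=7 $3=9 $4=11 $5=15 $6=11 $7=15
PC=1  slt  $6, $4, $0        | $0=0 $1=4 $2=7 $3=9 $4=11 $5=15 $6=0 $7=15
PC=2  slti  $1, $0, 5        | $0=0 $1=1 $2=7 $3=9 $4=11 $5=15 $6=0 $7=15
PC=3  bne  $2, $5, L6        | $0=0 $1=1 $2=7 $3=9 $4=11 $5=15 $6=0 $7=15  [TAKEN]
PC=4  slti  $2, $2, 15       | $0=0 $1=1 $2=1 $3=9 $4=11 $5=15 $6=0 $7=15
PC=6  slt  $5, $5, $6        | $0=0 $1=1 $2=1 $3=9 $4=11 $5=0 $6=0 $7=15

1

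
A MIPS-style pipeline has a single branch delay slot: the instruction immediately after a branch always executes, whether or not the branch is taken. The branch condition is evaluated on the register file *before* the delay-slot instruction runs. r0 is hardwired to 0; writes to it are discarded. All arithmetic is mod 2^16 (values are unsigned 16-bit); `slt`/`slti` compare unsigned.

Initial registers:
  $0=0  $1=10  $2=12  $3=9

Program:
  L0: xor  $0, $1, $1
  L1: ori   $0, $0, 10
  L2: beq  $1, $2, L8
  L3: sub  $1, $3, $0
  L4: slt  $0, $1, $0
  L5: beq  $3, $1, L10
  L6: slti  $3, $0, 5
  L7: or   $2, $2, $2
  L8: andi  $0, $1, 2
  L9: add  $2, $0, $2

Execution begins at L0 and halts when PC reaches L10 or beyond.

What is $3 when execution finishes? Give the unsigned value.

[0] xor  $0, $1, $1  →  {$0:0, $1:10, $2:12, $3:9}
[1] ori   $0, $0, 10  →  {$0:0, $1:10, $2:12, $3:9}
[2] beq  $1, $2, L8  →  {$0:0, $1:10, $2:12, $3:9}  ⟨branch fallthrough⟩
[3] sub  $1, $3, $0  →  {$0:0, $1:9, $2:12, $3:9}
[4] slt  $0, $1, $0  →  {$0:0, $1:9, $2:12, $3:9}
[5] beq  $3, $1, L10  →  {$0:0, $1:9, $2:12, $3:9}  ⟨branch taken⟩
[6] slti  $3, $0, 5  →  {$0:0, $1:9, $2:12, $3:1}

1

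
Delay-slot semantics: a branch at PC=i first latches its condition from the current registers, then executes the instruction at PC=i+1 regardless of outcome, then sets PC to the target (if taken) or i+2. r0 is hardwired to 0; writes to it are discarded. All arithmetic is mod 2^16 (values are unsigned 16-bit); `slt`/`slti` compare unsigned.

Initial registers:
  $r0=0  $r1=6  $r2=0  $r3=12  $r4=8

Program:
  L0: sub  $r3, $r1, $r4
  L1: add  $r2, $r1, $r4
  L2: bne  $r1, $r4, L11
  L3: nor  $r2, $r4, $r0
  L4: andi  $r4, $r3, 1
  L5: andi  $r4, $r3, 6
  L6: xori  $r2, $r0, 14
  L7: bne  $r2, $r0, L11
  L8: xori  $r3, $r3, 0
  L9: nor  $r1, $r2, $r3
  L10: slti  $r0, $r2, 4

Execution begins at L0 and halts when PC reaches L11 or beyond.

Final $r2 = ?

65527

[0] sub  $r3, $r1, $r4  →  {$r0:0, $r1:6, $r2:0, $r3:65534, $r4:8}
[1] add  $r2, $r1, $r4  →  {$r0:0, $r1:6, $r2:14, $r3:65534, $r4:8}
[2] bne  $r1, $r4, L11  →  {$r0:0, $r1:6, $r2:14, $r3:65534, $r4:8}  ⟨branch taken⟩
[3] nor  $r2, $r4, $r0  →  {$r0:0, $r1:6, $r2:65527, $r3:65534, $r4:8}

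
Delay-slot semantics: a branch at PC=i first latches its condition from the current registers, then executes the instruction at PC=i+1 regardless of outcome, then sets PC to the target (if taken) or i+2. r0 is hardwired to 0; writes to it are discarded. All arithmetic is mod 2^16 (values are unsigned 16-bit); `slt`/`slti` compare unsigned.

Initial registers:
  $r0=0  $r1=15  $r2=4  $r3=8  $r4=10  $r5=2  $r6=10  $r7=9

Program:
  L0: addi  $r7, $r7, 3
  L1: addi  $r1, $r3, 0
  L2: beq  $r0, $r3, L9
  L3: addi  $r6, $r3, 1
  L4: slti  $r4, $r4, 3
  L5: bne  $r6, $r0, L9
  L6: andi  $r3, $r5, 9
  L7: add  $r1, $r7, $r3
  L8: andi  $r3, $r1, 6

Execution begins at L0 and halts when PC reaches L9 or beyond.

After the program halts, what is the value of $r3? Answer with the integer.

[0] addi  $r7, $r7, 3  →  {$r0:0, $r1:15, $r2:4, $r3:8, $r4:10, $r5:2, $r6:10, $r7:12}
[1] addi  $r1, $r3, 0  →  {$r0:0, $r1:8, $r2:4, $r3:8, $r4:10, $r5:2, $r6:10, $r7:12}
[2] beq  $r0, $r3, L9  →  {$r0:0, $r1:8, $r2:4, $r3:8, $r4:10, $r5:2, $r6:10, $r7:12}  ⟨branch fallthrough⟩
[3] addi  $r6, $r3, 1  →  {$r0:0, $r1:8, $r2:4, $r3:8, $r4:10, $r5:2, $r6:9, $r7:12}
[4] slti  $r4, $r4, 3  →  {$r0:0, $r1:8, $r2:4, $r3:8, $r4:0, $r5:2, $r6:9, $r7:12}
[5] bne  $r6, $r0, L9  →  {$r0:0, $r1:8, $r2:4, $r3:8, $r4:0, $r5:2, $r6:9, $r7:12}  ⟨branch taken⟩
[6] andi  $r3, $r5, 9  →  {$r0:0, $r1:8, $r2:4, $r3:0, $r4:0, $r5:2, $r6:9, $r7:12}

0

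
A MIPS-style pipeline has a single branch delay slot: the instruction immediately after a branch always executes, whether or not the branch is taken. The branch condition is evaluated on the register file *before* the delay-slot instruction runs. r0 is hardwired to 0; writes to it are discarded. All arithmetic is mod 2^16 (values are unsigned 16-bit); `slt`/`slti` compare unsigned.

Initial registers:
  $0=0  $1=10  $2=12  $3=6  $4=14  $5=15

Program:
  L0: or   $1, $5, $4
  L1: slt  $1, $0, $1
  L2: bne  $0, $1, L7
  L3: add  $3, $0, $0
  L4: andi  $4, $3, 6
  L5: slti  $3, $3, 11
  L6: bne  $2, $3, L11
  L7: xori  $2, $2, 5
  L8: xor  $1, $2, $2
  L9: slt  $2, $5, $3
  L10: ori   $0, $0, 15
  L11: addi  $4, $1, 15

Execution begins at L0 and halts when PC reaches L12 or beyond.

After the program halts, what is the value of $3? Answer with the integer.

PC=0  or   $1, $5, $4        | $0=0 $1=15 $2=12 $3=6 $4=14 $5=15
PC=1  slt  $1, $0, $1        | $0=0 $1=1 $2=12 $3=6 $4=14 $5=15
PC=2  bne  $0, $1, L7        | $0=0 $1=1 $2=12 $3=6 $4=14 $5=15  [TAKEN]
PC=3  add  $3, $0, $0        | $0=0 $1=1 $2=12 $3=0 $4=14 $5=15
PC=7  xori  $2, $2, 5        | $0=0 $1=1 $2=9 $3=0 $4=14 $5=15
PC=8  xor  $1, $2, $2        | $0=0 $1=0 $2=9 $3=0 $4=14 $5=15
PC=9  slt  $2, $5, $3        | $0=0 $1=0 $2=0 $3=0 $4=14 $5=15
PC=10 ori   $0, $0, 15       | $0=0 $1=0 $2=0 $3=0 $4=14 $5=15
PC=11 addi  $4, $1, 15       | $0=0 $1=0 $2=0 $3=0 $4=15 $5=15

0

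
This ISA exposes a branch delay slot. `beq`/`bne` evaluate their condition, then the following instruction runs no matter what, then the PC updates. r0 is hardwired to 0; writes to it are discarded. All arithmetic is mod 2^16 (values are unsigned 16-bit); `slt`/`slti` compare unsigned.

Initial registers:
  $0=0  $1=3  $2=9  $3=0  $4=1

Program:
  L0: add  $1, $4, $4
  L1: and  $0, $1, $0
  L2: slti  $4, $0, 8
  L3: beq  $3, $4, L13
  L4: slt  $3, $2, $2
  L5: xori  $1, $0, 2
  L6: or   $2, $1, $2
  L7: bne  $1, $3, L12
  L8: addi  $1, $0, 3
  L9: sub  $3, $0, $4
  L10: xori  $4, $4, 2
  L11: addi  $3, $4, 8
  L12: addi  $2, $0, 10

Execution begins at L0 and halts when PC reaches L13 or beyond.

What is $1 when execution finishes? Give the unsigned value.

3

#0 add  $1, $4, $4 ; 0/2/9/0/1
#1 and  $0, $1, $0 ; 0/2/9/0/1
#2 slti  $4, $0, 8 ; 0/2/9/0/1
#3 beq  $3, $4, L13 ; 0/2/9/0/1 ; →fallthru
#4 slt  $3, $2, $2 ; 0/2/9/0/1
#5 xori  $1, $0, 2 ; 0/2/9/0/1
#6 or   $2, $1, $2 ; 0/2/11/0/1
#7 bne  $1, $3, L12 ; 0/2/11/0/1 ; →target
#8 addi  $1, $0, 3 ; 0/3/11/0/1
#12 addi  $2, $0, 10 ; 0/3/10/0/1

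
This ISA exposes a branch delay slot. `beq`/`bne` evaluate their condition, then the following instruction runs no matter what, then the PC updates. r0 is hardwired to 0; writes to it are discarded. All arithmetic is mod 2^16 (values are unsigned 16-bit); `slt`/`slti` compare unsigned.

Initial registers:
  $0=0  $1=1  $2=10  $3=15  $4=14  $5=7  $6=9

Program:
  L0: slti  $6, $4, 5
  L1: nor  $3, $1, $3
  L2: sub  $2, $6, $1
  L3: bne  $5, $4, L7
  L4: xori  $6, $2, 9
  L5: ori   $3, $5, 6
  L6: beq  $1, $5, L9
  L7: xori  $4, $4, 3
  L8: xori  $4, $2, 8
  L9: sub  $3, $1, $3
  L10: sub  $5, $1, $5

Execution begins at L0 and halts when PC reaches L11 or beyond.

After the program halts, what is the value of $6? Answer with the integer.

65526

[0] slti  $6, $4, 5  →  {$0:0, $1:1, $2:10, $3:15, $4:14, $5:7, $6:0}
[1] nor  $3, $1, $3  →  {$0:0, $1:1, $2:10, $3:65520, $4:14, $5:7, $6:0}
[2] sub  $2, $6, $1  →  {$0:0, $1:1, $2:65535, $3:65520, $4:14, $5:7, $6:0}
[3] bne  $5, $4, L7  →  {$0:0, $1:1, $2:65535, $3:65520, $4:14, $5:7, $6:0}  ⟨branch taken⟩
[4] xori  $6, $2, 9  →  {$0:0, $1:1, $2:65535, $3:65520, $4:14, $5:7, $6:65526}
[7] xori  $4, $4, 3  →  {$0:0, $1:1, $2:65535, $3:65520, $4:13, $5:7, $6:65526}
[8] xori  $4, $2, 8  →  {$0:0, $1:1, $2:65535, $3:65520, $4:65527, $5:7, $6:65526}
[9] sub  $3, $1, $3  →  {$0:0, $1:1, $2:65535, $3:17, $4:65527, $5:7, $6:65526}
[10] sub  $5, $1, $5  →  {$0:0, $1:1, $2:65535, $3:17, $4:65527, $5:65530, $6:65526}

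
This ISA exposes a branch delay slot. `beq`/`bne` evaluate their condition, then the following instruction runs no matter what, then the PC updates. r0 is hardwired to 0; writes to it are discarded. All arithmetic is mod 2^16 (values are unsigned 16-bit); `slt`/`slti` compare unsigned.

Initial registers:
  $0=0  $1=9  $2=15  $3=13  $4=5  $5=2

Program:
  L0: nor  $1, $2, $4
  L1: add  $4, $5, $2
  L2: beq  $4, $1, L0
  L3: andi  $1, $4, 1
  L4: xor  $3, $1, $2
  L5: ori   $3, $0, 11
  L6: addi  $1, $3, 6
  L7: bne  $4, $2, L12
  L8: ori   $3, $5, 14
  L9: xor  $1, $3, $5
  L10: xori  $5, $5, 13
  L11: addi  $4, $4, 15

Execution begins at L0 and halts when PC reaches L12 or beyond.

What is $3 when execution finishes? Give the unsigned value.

14

[0] nor  $1, $2, $4  →  {$0:0, $1:65520, $2:15, $3:13, $4:5, $5:2}
[1] add  $4, $5, $2  →  {$0:0, $1:65520, $2:15, $3:13, $4:17, $5:2}
[2] beq  $4, $1, L0  →  {$0:0, $1:65520, $2:15, $3:13, $4:17, $5:2}  ⟨branch fallthrough⟩
[3] andi  $1, $4, 1  →  {$0:0, $1:1, $2:15, $3:13, $4:17, $5:2}
[4] xor  $3, $1, $2  →  {$0:0, $1:1, $2:15, $3:14, $4:17, $5:2}
[5] ori   $3, $0, 11  →  {$0:0, $1:1, $2:15, $3:11, $4:17, $5:2}
[6] addi  $1, $3, 6  →  {$0:0, $1:17, $2:15, $3:11, $4:17, $5:2}
[7] bne  $4, $2, L12  →  {$0:0, $1:17, $2:15, $3:11, $4:17, $5:2}  ⟨branch taken⟩
[8] ori   $3, $5, 14  →  {$0:0, $1:17, $2:15, $3:14, $4:17, $5:2}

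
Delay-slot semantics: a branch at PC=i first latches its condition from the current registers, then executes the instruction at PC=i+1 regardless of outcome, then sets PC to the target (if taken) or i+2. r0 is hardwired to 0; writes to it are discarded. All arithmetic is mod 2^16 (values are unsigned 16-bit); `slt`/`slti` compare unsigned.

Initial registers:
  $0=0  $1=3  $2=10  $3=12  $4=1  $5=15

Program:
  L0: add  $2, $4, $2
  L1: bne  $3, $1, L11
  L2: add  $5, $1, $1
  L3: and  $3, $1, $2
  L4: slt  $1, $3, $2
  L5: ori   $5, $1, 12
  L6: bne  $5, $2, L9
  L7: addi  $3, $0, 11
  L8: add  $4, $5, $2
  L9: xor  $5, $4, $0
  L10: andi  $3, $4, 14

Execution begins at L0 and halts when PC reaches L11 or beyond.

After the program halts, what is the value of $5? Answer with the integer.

  step pc=0: add  $2, $4, $2  regs=(0,3,11,12,1,15)
  step pc=1: bne  $3, $1, L11  cond=T  regs=(0,3,11,12,1,15)
  step pc=2: add  $5, $1, $1  regs=(0,3,11,12,1,6)

6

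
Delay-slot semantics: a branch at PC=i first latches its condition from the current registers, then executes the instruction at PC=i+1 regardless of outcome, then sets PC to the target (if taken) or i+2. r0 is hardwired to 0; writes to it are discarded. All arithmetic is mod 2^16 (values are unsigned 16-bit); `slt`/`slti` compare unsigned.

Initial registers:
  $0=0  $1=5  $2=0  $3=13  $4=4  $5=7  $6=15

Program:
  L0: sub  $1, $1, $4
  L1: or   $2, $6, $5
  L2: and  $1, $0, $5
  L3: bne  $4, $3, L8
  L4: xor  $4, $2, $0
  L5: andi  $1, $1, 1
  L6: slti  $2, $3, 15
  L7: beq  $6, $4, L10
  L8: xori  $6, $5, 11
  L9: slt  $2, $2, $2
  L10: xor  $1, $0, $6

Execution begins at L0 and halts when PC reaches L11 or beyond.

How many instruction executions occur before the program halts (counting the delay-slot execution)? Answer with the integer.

8

[0] sub  $1, $1, $4  →  {$0:0, $1:1, $2:0, $3:13, $4:4, $5:7, $6:15}
[1] or   $2, $6, $5  →  {$0:0, $1:1, $2:15, $3:13, $4:4, $5:7, $6:15}
[2] and  $1, $0, $5  →  {$0:0, $1:0, $2:15, $3:13, $4:4, $5:7, $6:15}
[3] bne  $4, $3, L8  →  {$0:0, $1:0, $2:15, $3:13, $4:4, $5:7, $6:15}  ⟨branch taken⟩
[4] xor  $4, $2, $0  →  {$0:0, $1:0, $2:15, $3:13, $4:15, $5:7, $6:15}
[8] xori  $6, $5, 11  →  {$0:0, $1:0, $2:15, $3:13, $4:15, $5:7, $6:12}
[9] slt  $2, $2, $2  →  {$0:0, $1:0, $2:0, $3:13, $4:15, $5:7, $6:12}
[10] xor  $1, $0, $6  →  {$0:0, $1:12, $2:0, $3:13, $4:15, $5:7, $6:12}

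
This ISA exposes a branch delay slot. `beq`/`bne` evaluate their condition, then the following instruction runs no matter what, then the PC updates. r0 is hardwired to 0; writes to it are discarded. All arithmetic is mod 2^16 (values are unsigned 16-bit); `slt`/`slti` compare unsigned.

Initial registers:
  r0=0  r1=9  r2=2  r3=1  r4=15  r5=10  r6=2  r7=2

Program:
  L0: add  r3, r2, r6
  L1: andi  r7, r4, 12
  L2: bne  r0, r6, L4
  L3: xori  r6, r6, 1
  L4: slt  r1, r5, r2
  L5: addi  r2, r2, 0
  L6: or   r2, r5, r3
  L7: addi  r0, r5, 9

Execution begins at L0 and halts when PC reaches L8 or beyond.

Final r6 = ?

PC=0  add  r3, r2, r6        | r0=0 r1=9 r2=2 r3=4 r4=15 r5=10 r6=2 r7=2
PC=1  andi  r7, r4, 12       | r0=0 r1=9 r2=2 r3=4 r4=15 r5=10 r6=2 r7=12
PC=2  bne  r0, r6, L4        | r0=0 r1=9 r2=2 r3=4 r4=15 r5=10 r6=2 r7=12  [TAKEN]
PC=3  xori  r6, r6, 1        | r0=0 r1=9 r2=2 r3=4 r4=15 r5=10 r6=3 r7=12
PC=4  slt  r1, r5, r2        | r0=0 r1=0 r2=2 r3=4 r4=15 r5=10 r6=3 r7=12
PC=5  addi  r2, r2, 0        | r0=0 r1=0 r2=2 r3=4 r4=15 r5=10 r6=3 r7=12
PC=6  or   r2, r5, r3        | r0=0 r1=0 r2=14 r3=4 r4=15 r5=10 r6=3 r7=12
PC=7  addi  r0, r5, 9        | r0=0 r1=0 r2=14 r3=4 r4=15 r5=10 r6=3 r7=12

3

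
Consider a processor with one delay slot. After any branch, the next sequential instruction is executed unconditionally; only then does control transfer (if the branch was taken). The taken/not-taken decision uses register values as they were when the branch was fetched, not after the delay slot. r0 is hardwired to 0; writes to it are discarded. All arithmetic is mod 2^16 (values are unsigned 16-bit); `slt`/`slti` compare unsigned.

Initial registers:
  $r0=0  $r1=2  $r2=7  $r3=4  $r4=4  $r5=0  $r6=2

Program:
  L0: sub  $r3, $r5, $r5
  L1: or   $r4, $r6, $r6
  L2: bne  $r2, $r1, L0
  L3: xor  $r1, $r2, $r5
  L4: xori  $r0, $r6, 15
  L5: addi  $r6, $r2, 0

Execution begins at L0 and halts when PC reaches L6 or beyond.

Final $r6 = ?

  step pc=0: sub  $r3, $r5, $r5  regs=(0,2,7,0,4,0,2)
  step pc=1: or   $r4, $r6, $r6  regs=(0,2,7,0,2,0,2)
  step pc=2: bne  $r2, $r1, L0  cond=T  regs=(0,2,7,0,2,0,2)
  step pc=3: xor  $r1, $r2, $r5  regs=(0,7,7,0,2,0,2)
  step pc=0: sub  $r3, $r5, $r5  regs=(0,7,7,0,2,0,2)
  step pc=1: or   $r4, $r6, $r6  regs=(0,7,7,0,2,0,2)
  step pc=2: bne  $r2, $r1, L0  cond=F  regs=(0,7,7,0,2,0,2)
  step pc=3: xor  $r1, $r2, $r5  regs=(0,7,7,0,2,0,2)
  step pc=4: xori  $r0, $r6, 15  regs=(0,7,7,0,2,0,2)
  step pc=5: addi  $r6, $r2, 0  regs=(0,7,7,0,2,0,7)

7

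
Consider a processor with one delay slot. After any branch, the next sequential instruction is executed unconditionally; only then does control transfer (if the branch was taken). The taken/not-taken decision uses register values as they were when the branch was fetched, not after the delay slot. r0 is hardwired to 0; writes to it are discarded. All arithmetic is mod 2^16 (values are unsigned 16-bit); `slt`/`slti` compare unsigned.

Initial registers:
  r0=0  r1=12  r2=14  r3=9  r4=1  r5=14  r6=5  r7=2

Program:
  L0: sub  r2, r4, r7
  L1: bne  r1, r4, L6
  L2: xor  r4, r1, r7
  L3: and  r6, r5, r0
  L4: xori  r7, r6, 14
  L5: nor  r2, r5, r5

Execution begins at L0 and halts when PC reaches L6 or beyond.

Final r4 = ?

#0 sub  r2, r4, r7 ; 0/12/65535/9/1/14/5/2
#1 bne  r1, r4, L6 ; 0/12/65535/9/1/14/5/2 ; →target
#2 xor  r4, r1, r7 ; 0/12/65535/9/14/14/5/2

14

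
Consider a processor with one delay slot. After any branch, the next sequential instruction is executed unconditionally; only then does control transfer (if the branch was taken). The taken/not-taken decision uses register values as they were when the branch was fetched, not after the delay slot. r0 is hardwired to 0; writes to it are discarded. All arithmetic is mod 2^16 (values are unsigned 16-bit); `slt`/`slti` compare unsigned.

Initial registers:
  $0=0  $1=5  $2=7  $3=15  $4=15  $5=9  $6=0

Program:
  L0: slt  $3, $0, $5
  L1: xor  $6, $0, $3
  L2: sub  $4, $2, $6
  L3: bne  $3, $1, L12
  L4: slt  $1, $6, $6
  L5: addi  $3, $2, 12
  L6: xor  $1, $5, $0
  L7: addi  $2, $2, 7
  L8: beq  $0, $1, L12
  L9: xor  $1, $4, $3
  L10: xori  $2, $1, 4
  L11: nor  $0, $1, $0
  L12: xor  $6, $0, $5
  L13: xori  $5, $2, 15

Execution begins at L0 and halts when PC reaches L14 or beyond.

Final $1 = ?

[0] slt  $3, $0, $5  →  {$0:0, $1:5, $2:7, $3:1, $4:15, $5:9, $6:0}
[1] xor  $6, $0, $3  →  {$0:0, $1:5, $2:7, $3:1, $4:15, $5:9, $6:1}
[2] sub  $4, $2, $6  →  {$0:0, $1:5, $2:7, $3:1, $4:6, $5:9, $6:1}
[3] bne  $3, $1, L12  →  {$0:0, $1:5, $2:7, $3:1, $4:6, $5:9, $6:1}  ⟨branch taken⟩
[4] slt  $1, $6, $6  →  {$0:0, $1:0, $2:7, $3:1, $4:6, $5:9, $6:1}
[12] xor  $6, $0, $5  →  {$0:0, $1:0, $2:7, $3:1, $4:6, $5:9, $6:9}
[13] xori  $5, $2, 15  →  {$0:0, $1:0, $2:7, $3:1, $4:6, $5:8, $6:9}

0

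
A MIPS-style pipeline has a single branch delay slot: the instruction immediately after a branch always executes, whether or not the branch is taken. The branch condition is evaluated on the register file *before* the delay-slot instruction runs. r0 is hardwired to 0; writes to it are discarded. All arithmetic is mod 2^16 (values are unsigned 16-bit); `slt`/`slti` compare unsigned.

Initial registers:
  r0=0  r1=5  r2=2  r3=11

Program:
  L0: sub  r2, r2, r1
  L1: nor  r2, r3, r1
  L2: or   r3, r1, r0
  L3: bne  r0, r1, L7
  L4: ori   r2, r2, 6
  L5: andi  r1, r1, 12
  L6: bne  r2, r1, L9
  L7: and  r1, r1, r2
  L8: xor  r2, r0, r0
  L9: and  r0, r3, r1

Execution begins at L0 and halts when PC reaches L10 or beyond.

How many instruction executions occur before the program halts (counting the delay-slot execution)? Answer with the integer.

[0] sub  r2, r2, r1  →  {r0:0, r1:5, r2:65533, r3:11}
[1] nor  r2, r3, r1  →  {r0:0, r1:5, r2:65520, r3:11}
[2] or   r3, r1, r0  →  {r0:0, r1:5, r2:65520, r3:5}
[3] bne  r0, r1, L7  →  {r0:0, r1:5, r2:65520, r3:5}  ⟨branch taken⟩
[4] ori   r2, r2, 6  →  {r0:0, r1:5, r2:65526, r3:5}
[7] and  r1, r1, r2  →  {r0:0, r1:4, r2:65526, r3:5}
[8] xor  r2, r0, r0  →  {r0:0, r1:4, r2:0, r3:5}
[9] and  r0, r3, r1  →  {r0:0, r1:4, r2:0, r3:5}

8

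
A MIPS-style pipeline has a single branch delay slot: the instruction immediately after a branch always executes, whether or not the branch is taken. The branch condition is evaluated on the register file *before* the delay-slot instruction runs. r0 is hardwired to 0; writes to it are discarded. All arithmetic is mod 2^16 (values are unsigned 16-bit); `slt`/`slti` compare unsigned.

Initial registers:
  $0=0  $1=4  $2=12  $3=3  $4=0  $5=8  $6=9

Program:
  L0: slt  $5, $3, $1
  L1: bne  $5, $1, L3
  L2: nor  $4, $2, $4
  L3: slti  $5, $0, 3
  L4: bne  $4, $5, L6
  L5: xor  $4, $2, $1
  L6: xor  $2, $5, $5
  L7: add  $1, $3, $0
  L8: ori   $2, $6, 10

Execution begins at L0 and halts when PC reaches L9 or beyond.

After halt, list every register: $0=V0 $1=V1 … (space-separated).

[0] slt  $5, $3, $1  →  {$0:0, $1:4, $2:12, $3:3, $4:0, $5:1, $6:9}
[1] bne  $5, $1, L3  →  {$0:0, $1:4, $2:12, $3:3, $4:0, $5:1, $6:9}  ⟨branch taken⟩
[2] nor  $4, $2, $4  →  {$0:0, $1:4, $2:12, $3:3, $4:65523, $5:1, $6:9}
[3] slti  $5, $0, 3  →  {$0:0, $1:4, $2:12, $3:3, $4:65523, $5:1, $6:9}
[4] bne  $4, $5, L6  →  {$0:0, $1:4, $2:12, $3:3, $4:65523, $5:1, $6:9}  ⟨branch taken⟩
[5] xor  $4, $2, $1  →  {$0:0, $1:4, $2:12, $3:3, $4:8, $5:1, $6:9}
[6] xor  $2, $5, $5  →  {$0:0, $1:4, $2:0, $3:3, $4:8, $5:1, $6:9}
[7] add  $1, $3, $0  →  {$0:0, $1:3, $2:0, $3:3, $4:8, $5:1, $6:9}
[8] ori   $2, $6, 10  →  {$0:0, $1:3, $2:11, $3:3, $4:8, $5:1, $6:9}

$0=0 $1=3 $2=11 $3=3 $4=8 $5=1 $6=9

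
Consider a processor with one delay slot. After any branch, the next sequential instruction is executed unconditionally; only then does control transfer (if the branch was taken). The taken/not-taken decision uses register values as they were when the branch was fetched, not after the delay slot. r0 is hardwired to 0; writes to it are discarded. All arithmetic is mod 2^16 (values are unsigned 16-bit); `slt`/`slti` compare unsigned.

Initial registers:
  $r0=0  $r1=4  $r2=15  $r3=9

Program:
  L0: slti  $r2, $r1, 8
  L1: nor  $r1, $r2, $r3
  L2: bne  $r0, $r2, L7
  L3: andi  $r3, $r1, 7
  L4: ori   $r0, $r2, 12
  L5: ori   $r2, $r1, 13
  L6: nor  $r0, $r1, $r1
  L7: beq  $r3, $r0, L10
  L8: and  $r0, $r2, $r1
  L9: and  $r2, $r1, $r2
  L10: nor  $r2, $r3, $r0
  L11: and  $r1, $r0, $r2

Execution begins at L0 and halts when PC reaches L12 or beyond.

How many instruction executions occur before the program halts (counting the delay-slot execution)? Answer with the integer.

9

  step pc=0: slti  $r2, $r1, 8  regs=(0,4,1,9)
  step pc=1: nor  $r1, $r2, $r3  regs=(0,65526,1,9)
  step pc=2: bne  $r0, $r2, L7  cond=T  regs=(0,65526,1,9)
  step pc=3: andi  $r3, $r1, 7  regs=(0,65526,1,6)
  step pc=7: beq  $r3, $r0, L10  cond=F  regs=(0,65526,1,6)
  step pc=8: and  $r0, $r2, $r1  regs=(0,65526,1,6)
  step pc=9: and  $r2, $r1, $r2  regs=(0,65526,0,6)
  step pc=10: nor  $r2, $r3, $r0  regs=(0,65526,65529,6)
  step pc=11: and  $r1, $r0, $r2  regs=(0,0,65529,6)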